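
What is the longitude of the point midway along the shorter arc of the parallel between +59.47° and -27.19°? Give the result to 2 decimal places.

+16.14°

Signed shortest Δλ from +59.47° to -27.19° is -86.66°.
Midpoint longitude = +59.47° + (-86.66°)/2 = +59.47° − 43.33° = +16.14°.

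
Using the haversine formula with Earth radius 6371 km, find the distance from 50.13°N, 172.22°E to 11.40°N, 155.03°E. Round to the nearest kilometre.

4585 km

Δλ = 155.03 − 172.22 = -17.19°.
Δφ = 11.40 − 50.13 = -38.73°.
a = sin²(Δφ/2) + cos φ₁ · cos φ₂ · sin²(Δλ/2) = 0.123984.
c = 2·atan2(√a, √(1−a)) = 0.71966 rad → d = 6371·c ≈ 4584.93 km.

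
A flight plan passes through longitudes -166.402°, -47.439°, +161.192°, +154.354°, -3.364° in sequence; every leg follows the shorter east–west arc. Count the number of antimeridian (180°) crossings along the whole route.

1

Leg 1: -166.402° → -47.439°, shortest Δλ = 118.963° (east) — does not cross 180°.
Leg 2: -47.439° → +161.192°, shortest Δλ = -151.369° (west) — crosses 180°.
Leg 3: +161.192° → +154.354°, shortest Δλ = -6.838° (west) — does not cross 180°.
Leg 4: +154.354° → -3.364°, shortest Δλ = -157.718° (west) — does not cross 180°.
Total crossings: 1.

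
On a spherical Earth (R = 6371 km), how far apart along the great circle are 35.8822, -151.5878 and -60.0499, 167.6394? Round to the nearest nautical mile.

6102 nmi

Δλ = 167.6394 − -151.5878 = 319.2272°; wrapped into (−180°, 180°]: -40.7728°.
Δφ = -60.0499 − 35.8822 = -95.9321°.
a = sin²(Δφ/2) + cos φ₁ · cos φ₂ · sin²(Δλ/2) = 0.600760.
c = 2·atan2(√a, √(1−a)) = 1.77371 rad → d = 6371·c ≈ 11300.28 km ≈ 6101.66 nmi.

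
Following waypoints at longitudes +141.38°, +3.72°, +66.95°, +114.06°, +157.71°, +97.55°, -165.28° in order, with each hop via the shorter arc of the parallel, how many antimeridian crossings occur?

1

Leg 1: +141.38° → +3.72°, shortest Δλ = -137.66° (west) — does not cross 180°.
Leg 2: +3.72° → +66.95°, shortest Δλ = 63.23° (east) — does not cross 180°.
Leg 3: +66.95° → +114.06°, shortest Δλ = 47.11° (east) — does not cross 180°.
Leg 4: +114.06° → +157.71°, shortest Δλ = 43.65° (east) — does not cross 180°.
Leg 5: +157.71° → +97.55°, shortest Δλ = -60.16° (west) — does not cross 180°.
Leg 6: +97.55° → -165.28°, shortest Δλ = 97.17° (east) — crosses 180°.
Total crossings: 1.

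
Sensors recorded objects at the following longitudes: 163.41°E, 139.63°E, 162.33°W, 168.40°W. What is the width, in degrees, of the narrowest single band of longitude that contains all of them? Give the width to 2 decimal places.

58.04°

Sort the longitudes: -168.40°, -162.33°, +139.63°, +163.41°.
Eastward gaps between consecutive values (wrapping around): 6.07°, 301.96°, 23.78°, 28.19°.
Largest gap = 301.96° ⇒ minimal covering band is its complement: 360° − 301.96° = 58.04°.
Band runs from +139.63° eastward to -162.33°, crossing the antimeridian.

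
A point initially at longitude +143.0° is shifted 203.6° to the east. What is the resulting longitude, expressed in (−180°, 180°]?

Start at +143.0°; shift +203.6° → +346.6°.
+346.6° lies outside (−180°, 180°]; subtract 360° → -13.4°.

-13.4°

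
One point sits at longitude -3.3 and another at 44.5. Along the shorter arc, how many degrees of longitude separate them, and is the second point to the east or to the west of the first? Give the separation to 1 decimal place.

47.8° east

Raw difference: 44.5 − -3.3 = 47.8°.
Normalise into (−180°, 180°]: 47.8° stays 47.8°.
Positive ⇒ the second point lies to the east; separation 47.8°.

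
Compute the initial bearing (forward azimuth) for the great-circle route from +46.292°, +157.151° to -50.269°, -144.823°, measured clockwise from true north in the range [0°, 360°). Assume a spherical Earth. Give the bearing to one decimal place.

Δλ = -144.823 − 157.151 = -301.974°; wrapped into (−180°, 180°]: 58.026°.
θ = atan2( sin Δλ · cos φ₂ , cos φ₁ · sin φ₂ − sin φ₁ · cos φ₂ · cos Δλ )
  = atan2(0.54221, -0.77607) = 145.059° → normalised to [0°, 360°): 145.059°.

145.1°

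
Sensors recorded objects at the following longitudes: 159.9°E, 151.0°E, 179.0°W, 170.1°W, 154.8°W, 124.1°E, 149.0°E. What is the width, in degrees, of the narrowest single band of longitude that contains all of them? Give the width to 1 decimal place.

Sort the longitudes: -179.0°, -170.1°, -154.8°, +124.1°, +149.0°, +151.0°, +159.9°.
Eastward gaps between consecutive values (wrapping around): 8.9°, 15.3°, 278.9°, 24.9°, 2.0°, 8.9°, 21.1°.
Largest gap = 278.9° ⇒ minimal covering band is its complement: 360° − 278.9° = 81.1°.
Band runs from +124.1° eastward to -154.8°, crossing the antimeridian.

81.1°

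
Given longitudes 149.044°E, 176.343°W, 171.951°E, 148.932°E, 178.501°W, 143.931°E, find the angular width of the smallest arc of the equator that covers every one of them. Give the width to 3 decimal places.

39.726°

Sort the longitudes: -178.501°, -176.343°, +143.931°, +148.932°, +149.044°, +171.951°.
Eastward gaps between consecutive values (wrapping around): 2.158°, 320.274°, 5.001°, 0.112°, 22.907°, 9.548°.
Largest gap = 320.274° ⇒ minimal covering band is its complement: 360° − 320.274° = 39.726°.
Band runs from +143.931° eastward to -176.343°, crossing the antimeridian.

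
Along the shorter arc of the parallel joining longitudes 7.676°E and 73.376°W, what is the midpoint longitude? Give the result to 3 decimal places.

32.850°W

Signed shortest Δλ from +7.676° to -73.376° is -81.052°.
Midpoint longitude = +7.676° + (-81.052°)/2 = +7.676° − 40.526° = -32.850°.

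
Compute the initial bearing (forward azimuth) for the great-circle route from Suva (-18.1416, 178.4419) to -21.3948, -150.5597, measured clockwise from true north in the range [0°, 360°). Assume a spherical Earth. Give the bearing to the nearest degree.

102°

Δλ = -150.5597 − 178.4419 = -329.0016°; wrapped into (−180°, 180°]: 30.9984°.
θ = atan2( sin Δλ · cos φ₂ , cos φ₁ · sin φ₂ − sin φ₁ · cos φ₂ · cos Δλ )
  = atan2(0.47952, -0.09815) = 101.568° → normalised to [0°, 360°): 101.568°.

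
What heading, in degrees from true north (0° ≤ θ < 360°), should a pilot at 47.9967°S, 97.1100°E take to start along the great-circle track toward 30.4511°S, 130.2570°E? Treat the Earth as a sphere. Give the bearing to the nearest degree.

67°

Δλ = 130.2570 − 97.1100 = 33.1470°.
θ = atan2( sin Δλ · cos φ₂ , cos φ₁ · sin φ₂ − sin φ₁ · cos φ₂ · cos Δλ )
  = atan2(0.47137, 0.19722) = 67.296° → normalised to [0°, 360°): 67.296°.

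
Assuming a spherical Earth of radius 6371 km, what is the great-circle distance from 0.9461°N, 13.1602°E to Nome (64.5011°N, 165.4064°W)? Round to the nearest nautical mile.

Δλ = -165.4064 − 13.1602 = -178.5666°.
Δφ = 64.5011 − 0.9461 = 63.5550°.
a = sin²(Δφ/2) + cos φ₁ · cos φ₂ · sin²(Δλ/2) = 0.707698.
c = 2·atan2(√a, √(1−a)) = 1.99918 rad → d = 6371·c ≈ 12736.75 km ≈ 6877.29 nmi.

6877 nmi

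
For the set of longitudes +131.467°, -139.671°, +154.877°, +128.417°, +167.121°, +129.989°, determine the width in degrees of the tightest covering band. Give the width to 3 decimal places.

91.912°

Sort the longitudes: -139.671°, +128.417°, +129.989°, +131.467°, +154.877°, +167.121°.
Eastward gaps between consecutive values (wrapping around): 268.088°, 1.572°, 1.478°, 23.410°, 12.244°, 53.208°.
Largest gap = 268.088° ⇒ minimal covering band is its complement: 360° − 268.088° = 91.912°.
Band runs from +128.417° eastward to -139.671°, crossing the antimeridian.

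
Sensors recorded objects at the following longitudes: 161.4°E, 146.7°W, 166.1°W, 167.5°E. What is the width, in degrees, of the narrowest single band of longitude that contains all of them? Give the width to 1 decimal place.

Sort the longitudes: -166.1°, -146.7°, +161.4°, +167.5°.
Eastward gaps between consecutive values (wrapping around): 19.4°, 308.1°, 6.1°, 26.4°.
Largest gap = 308.1° ⇒ minimal covering band is its complement: 360° − 308.1° = 51.9°.
Band runs from +161.4° eastward to -146.7°, crossing the antimeridian.

51.9°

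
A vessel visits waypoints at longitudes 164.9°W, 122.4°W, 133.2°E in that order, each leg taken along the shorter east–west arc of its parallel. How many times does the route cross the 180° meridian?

Leg 1: -164.9° → -122.4°, shortest Δλ = 42.5° (east) — does not cross 180°.
Leg 2: -122.4° → +133.2°, shortest Δλ = -104.4° (west) — crosses 180°.
Total crossings: 1.

1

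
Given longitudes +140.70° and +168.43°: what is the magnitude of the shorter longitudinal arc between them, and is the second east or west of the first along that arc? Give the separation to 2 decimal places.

27.73° east

Raw difference: 168.43 − 140.70 = 27.73°.
Normalise into (−180°, 180°]: 27.73° stays 27.73°.
Positive ⇒ the second point lies to the east; separation 27.73°.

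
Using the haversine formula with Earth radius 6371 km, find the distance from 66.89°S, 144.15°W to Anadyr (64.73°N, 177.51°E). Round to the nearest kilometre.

14950 km

Δλ = 177.51 − -144.15 = 321.66°; wrapped into (−180°, 180°]: -38.34°.
Δφ = 64.73 − -66.89 = 131.62°.
a = sin²(Δφ/2) + cos φ₁ · cos φ₂ · sin²(Δλ/2) = 0.850160.
c = 2·atan2(√a, √(1−a)) = 2.34664 rad → d = 6371·c ≈ 14950.46 km.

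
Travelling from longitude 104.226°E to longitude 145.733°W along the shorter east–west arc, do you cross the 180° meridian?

Naïve |-145.733 − 104.226| = 249.959° > 180°, so the shorter arc goes the other way round — across 180°.
Signed shortest Δλ = ((-145.733 − 104.226 + 180) mod 360) − 180 = 110.041°.
Going east by 110.041° from +104.226° passes through 180° before reaching -145.733°.

Yes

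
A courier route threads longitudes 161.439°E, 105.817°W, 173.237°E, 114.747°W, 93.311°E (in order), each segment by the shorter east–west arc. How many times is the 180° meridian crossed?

Leg 1: +161.439° → -105.817°, shortest Δλ = 92.744° (east) — crosses 180°.
Leg 2: -105.817° → +173.237°, shortest Δλ = -80.946° (west) — crosses 180°.
Leg 3: +173.237° → -114.747°, shortest Δλ = 72.016° (east) — crosses 180°.
Leg 4: -114.747° → +93.311°, shortest Δλ = -151.942° (west) — crosses 180°.
Total crossings: 4.

4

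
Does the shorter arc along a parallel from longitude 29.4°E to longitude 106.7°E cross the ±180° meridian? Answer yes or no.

Signed shortest Δλ = ((106.7 − 29.4 + 180) mod 360) − 180 = 77.3°.
Going east by 77.3° from +29.4° reaches +106.7° without touching 180°.

No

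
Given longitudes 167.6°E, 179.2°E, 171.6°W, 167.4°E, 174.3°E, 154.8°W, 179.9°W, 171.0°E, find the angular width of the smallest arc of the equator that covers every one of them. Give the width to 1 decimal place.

37.8°

Sort the longitudes: -179.9°, -171.6°, -154.8°, +167.4°, +167.6°, +171.0°, +174.3°, +179.2°.
Eastward gaps between consecutive values (wrapping around): 8.3°, 16.8°, 322.2°, 0.2°, 3.4°, 3.3°, 4.9°, 0.9°.
Largest gap = 322.2° ⇒ minimal covering band is its complement: 360° − 322.2° = 37.8°.
Band runs from +167.4° eastward to -154.8°, crossing the antimeridian.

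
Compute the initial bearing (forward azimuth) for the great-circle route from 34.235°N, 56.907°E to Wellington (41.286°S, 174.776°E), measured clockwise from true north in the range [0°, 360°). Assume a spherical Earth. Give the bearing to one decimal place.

117.6°

Δλ = 174.776 − 56.907 = 117.869°.
θ = atan2( sin Δλ · cos φ₂ , cos φ₁ · sin φ₂ − sin φ₁ · cos φ₂ · cos Δλ )
  = atan2(0.66427, -0.34788) = 117.641° → normalised to [0°, 360°): 117.641°.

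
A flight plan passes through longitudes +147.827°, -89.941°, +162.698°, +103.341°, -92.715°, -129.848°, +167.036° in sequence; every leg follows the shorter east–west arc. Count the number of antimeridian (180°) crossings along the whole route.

Leg 1: +147.827° → -89.941°, shortest Δλ = 122.232° (east) — crosses 180°.
Leg 2: -89.941° → +162.698°, shortest Δλ = -107.361° (west) — crosses 180°.
Leg 3: +162.698° → +103.341°, shortest Δλ = -59.357° (west) — does not cross 180°.
Leg 4: +103.341° → -92.715°, shortest Δλ = 163.944° (east) — crosses 180°.
Leg 5: -92.715° → -129.848°, shortest Δλ = -37.133° (west) — does not cross 180°.
Leg 6: -129.848° → +167.036°, shortest Δλ = -63.116° (west) — crosses 180°.
Total crossings: 4.

4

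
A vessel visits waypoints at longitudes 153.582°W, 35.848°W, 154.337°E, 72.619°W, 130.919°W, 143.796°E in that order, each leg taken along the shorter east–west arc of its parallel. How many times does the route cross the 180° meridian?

Leg 1: -153.582° → -35.848°, shortest Δλ = 117.734° (east) — does not cross 180°.
Leg 2: -35.848° → +154.337°, shortest Δλ = -169.815° (west) — crosses 180°.
Leg 3: +154.337° → -72.619°, shortest Δλ = 133.044° (east) — crosses 180°.
Leg 4: -72.619° → -130.919°, shortest Δλ = -58.3° (west) — does not cross 180°.
Leg 5: -130.919° → +143.796°, shortest Δλ = -85.285° (west) — crosses 180°.
Total crossings: 3.

3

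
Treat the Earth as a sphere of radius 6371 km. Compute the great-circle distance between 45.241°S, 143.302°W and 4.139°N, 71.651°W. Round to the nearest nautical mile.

4817 nmi

Δλ = -71.651 − -143.302 = 71.651°.
Δφ = 4.139 − -45.241 = 49.380°.
a = sin²(Δφ/2) + cos φ₁ · cos φ₂ · sin²(Δλ/2) = 0.415083.
c = 2·atan2(√a, √(1−a)) = 1.40014 rad → d = 6371·c ≈ 8920.27 km ≈ 4816.56 nmi.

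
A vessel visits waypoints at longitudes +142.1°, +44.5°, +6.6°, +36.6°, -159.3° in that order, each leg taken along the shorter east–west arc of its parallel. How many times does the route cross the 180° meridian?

1

Leg 1: +142.1° → +44.5°, shortest Δλ = -97.6° (west) — does not cross 180°.
Leg 2: +44.5° → +6.6°, shortest Δλ = -37.9° (west) — does not cross 180°.
Leg 3: +6.6° → +36.6°, shortest Δλ = 30.0° (east) — does not cross 180°.
Leg 4: +36.6° → -159.3°, shortest Δλ = 164.1° (east) — crosses 180°.
Total crossings: 1.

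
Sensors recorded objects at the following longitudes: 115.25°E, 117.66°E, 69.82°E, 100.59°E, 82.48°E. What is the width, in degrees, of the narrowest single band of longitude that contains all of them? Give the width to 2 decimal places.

47.84°

Sort the longitudes: +69.82°, +82.48°, +100.59°, +115.25°, +117.66°.
Eastward gaps between consecutive values (wrapping around): 12.66°, 18.11°, 14.66°, 2.41°, 312.16°.
Largest gap = 312.16° ⇒ minimal covering band is its complement: 360° − 312.16° = 47.84°.
Band runs from +69.82° eastward to +117.66°.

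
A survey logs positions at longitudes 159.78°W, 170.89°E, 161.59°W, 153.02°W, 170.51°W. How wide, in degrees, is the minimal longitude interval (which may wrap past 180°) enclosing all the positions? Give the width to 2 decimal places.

36.09°

Sort the longitudes: -170.51°, -161.59°, -159.78°, -153.02°, +170.89°.
Eastward gaps between consecutive values (wrapping around): 8.92°, 1.81°, 6.76°, 323.91°, 18.60°.
Largest gap = 323.91° ⇒ minimal covering band is its complement: 360° − 323.91° = 36.09°.
Band runs from +170.89° eastward to -153.02°, crossing the antimeridian.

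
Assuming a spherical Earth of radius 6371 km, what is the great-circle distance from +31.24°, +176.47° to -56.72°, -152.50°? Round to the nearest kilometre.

10209 km

Δλ = -152.50 − 176.47 = -328.97°; wrapped into (−180°, 180°]: 31.03°.
Δφ = -56.72 − 31.24 = -87.96°.
a = sin²(Δφ/2) + cos φ₁ · cos φ₂ · sin²(Δλ/2) = 0.515771.
c = 2·atan2(√a, √(1−a)) = 1.60234 rad → d = 6371·c ≈ 10208.53 km.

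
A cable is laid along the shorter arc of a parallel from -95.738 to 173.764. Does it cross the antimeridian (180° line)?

Yes

Naïve |173.764 − -95.738| = 269.502° > 180°, so the shorter arc goes the other way round — across 180°.
Signed shortest Δλ = ((173.764 − -95.738 + 180) mod 360) − 180 = -90.498°.
Going west by 90.498° from -95.738° passes through 180° before reaching +173.764°.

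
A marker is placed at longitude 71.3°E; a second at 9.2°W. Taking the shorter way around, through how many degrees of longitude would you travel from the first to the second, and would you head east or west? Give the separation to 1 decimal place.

Raw difference: -9.2 − 71.3 = -80.5°.
Normalise into (−180°, 180°]: -80.5° stays -80.5°.
Negative ⇒ the second point lies to the west; separation 80.5°.

80.5° west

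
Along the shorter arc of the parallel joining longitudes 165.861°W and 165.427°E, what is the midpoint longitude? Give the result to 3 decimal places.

Signed shortest Δλ from -165.861° to +165.427° is -28.712°.
Midpoint longitude = -165.861° + (-28.712°)/2 = -165.861° − 14.356° = -180.217°.
Normalise into (−180°, 180°]: +179.783°.
(The naïve average (-165.861 + +165.427)/2 = -0.217° is on the wrong side of the globe.)

179.783°E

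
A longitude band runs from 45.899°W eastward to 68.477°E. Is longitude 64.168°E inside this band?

Band width going east from -45.899° to +68.477°: ((68.477 − -45.899) mod 360) = 114.376°.
Offset of +64.168° east of the west edge: ((64.168 − -45.899) mod 360) = 110.067°.
110.067° ≤ 114.376° ⇒ inside.

Yes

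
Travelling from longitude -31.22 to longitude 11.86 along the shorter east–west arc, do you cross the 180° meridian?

No

Signed shortest Δλ = ((11.86 − -31.22 + 180) mod 360) − 180 = 43.08°.
Going east by 43.08° from -31.22° reaches +11.86° without touching 180°.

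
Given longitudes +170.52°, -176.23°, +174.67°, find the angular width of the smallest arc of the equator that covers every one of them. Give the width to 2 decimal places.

13.25°

Sort the longitudes: -176.23°, +170.52°, +174.67°.
Eastward gaps between consecutive values (wrapping around): 346.75°, 4.15°, 9.10°.
Largest gap = 346.75° ⇒ minimal covering band is its complement: 360° − 346.75° = 13.25°.
Band runs from +170.52° eastward to -176.23°, crossing the antimeridian.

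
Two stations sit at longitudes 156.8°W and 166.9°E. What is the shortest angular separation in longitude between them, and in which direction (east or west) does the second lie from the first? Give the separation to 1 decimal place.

Raw difference: 166.9 − -156.8 = 323.7°.
Normalise into (−180°, 180°]: 323.7° − 360° = -36.3°.
Negative ⇒ the second point lies to the west; separation 36.3°.

36.3° west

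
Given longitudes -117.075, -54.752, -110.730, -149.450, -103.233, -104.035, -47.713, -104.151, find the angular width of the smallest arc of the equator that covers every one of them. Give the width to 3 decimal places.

101.737°

Sort the longitudes: -149.450°, -117.075°, -110.730°, -104.151°, -104.035°, -103.233°, -54.752°, -47.713°.
Eastward gaps between consecutive values (wrapping around): 32.375°, 6.345°, 6.579°, 0.116°, 0.802°, 48.481°, 7.039°, 258.263°.
Largest gap = 258.263° ⇒ minimal covering band is its complement: 360° − 258.263° = 101.737°.
Band runs from -149.450° eastward to -47.713°.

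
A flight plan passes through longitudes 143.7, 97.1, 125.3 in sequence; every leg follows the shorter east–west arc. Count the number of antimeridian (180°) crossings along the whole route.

Leg 1: +143.7° → +97.1°, shortest Δλ = -46.6° (west) — does not cross 180°.
Leg 2: +97.1° → +125.3°, shortest Δλ = 28.2° (east) — does not cross 180°.
Total crossings: 0.

0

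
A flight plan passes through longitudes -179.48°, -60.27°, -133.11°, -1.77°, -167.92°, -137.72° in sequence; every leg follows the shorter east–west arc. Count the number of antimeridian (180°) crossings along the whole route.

Leg 1: -179.48° → -60.27°, shortest Δλ = 119.21° (east) — does not cross 180°.
Leg 2: -60.27° → -133.11°, shortest Δλ = -72.84° (west) — does not cross 180°.
Leg 3: -133.11° → -1.77°, shortest Δλ = 131.34° (east) — does not cross 180°.
Leg 4: -1.77° → -167.92°, shortest Δλ = -166.15° (west) — does not cross 180°.
Leg 5: -167.92° → -137.72°, shortest Δλ = 30.2° (east) — does not cross 180°.
Total crossings: 0.

0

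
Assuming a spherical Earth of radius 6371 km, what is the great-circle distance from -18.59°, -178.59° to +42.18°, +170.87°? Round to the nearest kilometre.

Δλ = 170.87 − -178.59 = 349.46°; wrapped into (−180°, 180°]: -10.54°.
Δφ = 42.18 − -18.59 = 60.77°.
a = sin²(Δφ/2) + cos φ₁ · cos φ₂ · sin²(Δλ/2) = 0.261767.
c = 2·atan2(√a, √(1−a)) = 1.07417 rad → d = 6371·c ≈ 6843.51 km.

6844 km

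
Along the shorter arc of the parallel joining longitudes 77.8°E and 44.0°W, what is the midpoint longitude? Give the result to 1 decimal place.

16.9°E

Signed shortest Δλ from +77.8° to -44.0° is -121.8°.
Midpoint longitude = +77.8° + (-121.8°)/2 = +77.8° − 60.9° = +16.9°.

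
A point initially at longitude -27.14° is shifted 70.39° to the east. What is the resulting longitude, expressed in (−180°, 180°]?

Start at -27.14°; shift +70.39° → +43.25°.
+43.25° already lies in (−180°, 180°].

+43.25°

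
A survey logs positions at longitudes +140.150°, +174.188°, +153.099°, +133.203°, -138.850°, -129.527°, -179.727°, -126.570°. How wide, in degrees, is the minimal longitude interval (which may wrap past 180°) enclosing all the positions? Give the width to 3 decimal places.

Sort the longitudes: -179.727°, -138.850°, -129.527°, -126.570°, +133.203°, +140.150°, +153.099°, +174.188°.
Eastward gaps between consecutive values (wrapping around): 40.877°, 9.323°, 2.957°, 259.773°, 6.947°, 12.949°, 21.089°, 6.085°.
Largest gap = 259.773° ⇒ minimal covering band is its complement: 360° − 259.773° = 100.227°.
Band runs from +133.203° eastward to -126.570°, crossing the antimeridian.

100.227°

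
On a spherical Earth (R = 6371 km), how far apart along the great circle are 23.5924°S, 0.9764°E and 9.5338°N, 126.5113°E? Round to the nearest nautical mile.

7581 nmi

Δλ = 126.5113 − 0.9764 = 125.5349°.
Δφ = 9.5338 − -23.5924 = 33.1262°.
a = sin²(Δφ/2) + cos φ₁ · cos φ₂ · sin²(Δλ/2) = 0.795776.
c = 2·atan2(√a, √(1−a)) = 2.20378 rad → d = 6371·c ≈ 14040.28 km ≈ 7581.14 nmi.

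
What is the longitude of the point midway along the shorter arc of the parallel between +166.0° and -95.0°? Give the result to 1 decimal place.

-144.5°

Signed shortest Δλ from +166.0° to -95.0° is +99.0°.
Midpoint longitude = +166.0° + (+99.0°)/2 = +166.0° + 49.5° = +215.5°.
Normalise into (−180°, 180°]: -144.5°.
(The naïve average (+166.0 + -95.0)/2 = 35.5° is on the wrong side of the globe.)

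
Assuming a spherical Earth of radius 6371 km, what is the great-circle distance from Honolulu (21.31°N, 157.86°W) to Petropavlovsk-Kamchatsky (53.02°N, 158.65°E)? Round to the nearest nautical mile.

Δλ = 158.65 − -157.86 = 316.51°; wrapped into (−180°, 180°]: -43.49°.
Δφ = 53.02 − 21.31 = 31.71°.
a = sin²(Δφ/2) + cos φ₁ · cos φ₂ · sin²(Δλ/2) = 0.151558.
c = 2·atan2(√a, √(1−a)) = 0.79975 rad → d = 6371·c ≈ 5095.22 km ≈ 2751.20 nmi.

2751 nmi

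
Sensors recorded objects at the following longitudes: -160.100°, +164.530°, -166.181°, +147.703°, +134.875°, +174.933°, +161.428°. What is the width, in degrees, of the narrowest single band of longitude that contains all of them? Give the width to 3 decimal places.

65.025°

Sort the longitudes: -166.181°, -160.100°, +134.875°, +147.703°, +161.428°, +164.530°, +174.933°.
Eastward gaps between consecutive values (wrapping around): 6.081°, 294.975°, 12.828°, 13.725°, 3.102°, 10.403°, 18.886°.
Largest gap = 294.975° ⇒ minimal covering band is its complement: 360° − 294.975° = 65.025°.
Band runs from +134.875° eastward to -160.100°, crossing the antimeridian.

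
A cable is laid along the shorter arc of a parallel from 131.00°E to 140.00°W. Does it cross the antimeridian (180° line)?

Yes

Naïve |-140.00 − 131.00| = 271.0° > 180°, so the shorter arc goes the other way round — across 180°.
Signed shortest Δλ = ((-140.00 − 131.00 + 180) mod 360) − 180 = 89.0°.
Going east by 89.0° from +131.00° passes through 180° before reaching -140.00°.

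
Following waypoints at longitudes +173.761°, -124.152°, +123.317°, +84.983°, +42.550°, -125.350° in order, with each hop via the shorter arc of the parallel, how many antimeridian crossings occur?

2

Leg 1: +173.761° → -124.152°, shortest Δλ = 62.087° (east) — crosses 180°.
Leg 2: -124.152° → +123.317°, shortest Δλ = -112.531° (west) — crosses 180°.
Leg 3: +123.317° → +84.983°, shortest Δλ = -38.334° (west) — does not cross 180°.
Leg 4: +84.983° → +42.550°, shortest Δλ = -42.433° (west) — does not cross 180°.
Leg 5: +42.550° → -125.350°, shortest Δλ = -167.9° (west) — does not cross 180°.
Total crossings: 2.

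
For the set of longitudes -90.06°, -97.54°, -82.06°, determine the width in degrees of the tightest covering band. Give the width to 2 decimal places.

Sort the longitudes: -97.54°, -90.06°, -82.06°.
Eastward gaps between consecutive values (wrapping around): 7.48°, 8.00°, 344.52°.
Largest gap = 344.52° ⇒ minimal covering band is its complement: 360° − 344.52° = 15.48°.
Band runs from -97.54° eastward to -82.06°.

15.48°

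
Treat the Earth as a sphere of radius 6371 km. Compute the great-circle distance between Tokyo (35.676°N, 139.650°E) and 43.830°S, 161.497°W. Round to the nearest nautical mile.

5751 nmi

Δλ = -161.497 − 139.650 = -301.147°; wrapped into (−180°, 180°]: 58.853°.
Δφ = -43.830 − 35.676 = -79.506°.
a = sin²(Δφ/2) + cos φ₁ · cos φ₂ · sin²(Δλ/2) = 0.550386.
c = 2·atan2(√a, √(1−a)) = 1.67174 rad → d = 6371·c ≈ 10650.66 km ≈ 5750.90 nmi.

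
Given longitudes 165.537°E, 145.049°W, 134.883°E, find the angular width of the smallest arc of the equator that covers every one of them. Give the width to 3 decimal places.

Sort the longitudes: -145.049°, +134.883°, +165.537°.
Eastward gaps between consecutive values (wrapping around): 279.932°, 30.654°, 49.414°.
Largest gap = 279.932° ⇒ minimal covering band is its complement: 360° − 279.932° = 80.068°.
Band runs from +134.883° eastward to -145.049°, crossing the antimeridian.

80.068°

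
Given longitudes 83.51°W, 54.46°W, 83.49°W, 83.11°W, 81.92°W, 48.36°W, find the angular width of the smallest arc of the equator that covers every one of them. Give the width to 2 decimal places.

Sort the longitudes: -83.51°, -83.49°, -83.11°, -81.92°, -54.46°, -48.36°.
Eastward gaps between consecutive values (wrapping around): 0.02°, 0.38°, 1.19°, 27.46°, 6.10°, 324.85°.
Largest gap = 324.85° ⇒ minimal covering band is its complement: 360° − 324.85° = 35.15°.
Band runs from -83.51° eastward to -48.36°.

35.15°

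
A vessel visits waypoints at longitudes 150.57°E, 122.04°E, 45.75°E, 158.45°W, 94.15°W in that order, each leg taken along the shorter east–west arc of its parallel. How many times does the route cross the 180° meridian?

1

Leg 1: +150.57° → +122.04°, shortest Δλ = -28.53° (west) — does not cross 180°.
Leg 2: +122.04° → +45.75°, shortest Δλ = -76.29° (west) — does not cross 180°.
Leg 3: +45.75° → -158.45°, shortest Δλ = 155.8° (east) — crosses 180°.
Leg 4: -158.45° → -94.15°, shortest Δλ = 64.3° (east) — does not cross 180°.
Total crossings: 1.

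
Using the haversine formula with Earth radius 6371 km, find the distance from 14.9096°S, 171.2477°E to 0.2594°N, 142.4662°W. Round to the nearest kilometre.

5359 km

Δλ = -142.4662 − 171.2477 = -313.7139°; wrapped into (−180°, 180°]: 46.2861°.
Δφ = 0.2594 − -14.9096 = 15.1690°.
a = sin²(Δφ/2) + cos φ₁ · cos φ₂ · sin²(Δλ/2) = 0.166690.
c = 2·atan2(√a, √(1−a)) = 0.84113 rad → d = 6371·c ≈ 5358.85 km.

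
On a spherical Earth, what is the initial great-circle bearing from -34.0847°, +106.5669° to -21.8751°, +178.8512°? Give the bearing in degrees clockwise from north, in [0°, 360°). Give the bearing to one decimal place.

99.7°

Δλ = 178.8512 − 106.5669 = 72.2843°.
θ = atan2( sin Δλ · cos φ₂ , cos φ₁ · sin φ₂ − sin φ₁ · cos φ₂ · cos Δλ )
  = atan2(0.88399, -0.15032) = 99.651° → normalised to [0°, 360°): 99.651°.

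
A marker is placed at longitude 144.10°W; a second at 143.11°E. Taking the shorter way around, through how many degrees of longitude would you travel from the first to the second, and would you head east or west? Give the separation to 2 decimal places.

72.79° west

Raw difference: 143.11 − -144.10 = 287.21°.
Normalise into (−180°, 180°]: 287.21° − 360° = -72.79°.
Negative ⇒ the second point lies to the west; separation 72.79°.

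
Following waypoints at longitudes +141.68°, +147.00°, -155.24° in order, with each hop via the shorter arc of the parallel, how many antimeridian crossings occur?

1

Leg 1: +141.68° → +147.00°, shortest Δλ = 5.32° (east) — does not cross 180°.
Leg 2: +147.00° → -155.24°, shortest Δλ = 57.76° (east) — crosses 180°.
Total crossings: 1.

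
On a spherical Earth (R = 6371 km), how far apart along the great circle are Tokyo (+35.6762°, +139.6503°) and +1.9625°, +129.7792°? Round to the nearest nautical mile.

Δλ = 129.7792 − 139.6503 = -9.8711°.
Δφ = 1.9625 − 35.6762 = -33.7137°.
a = sin²(Δφ/2) + cos φ₁ · cos φ₂ · sin²(Δλ/2) = 0.090099.
c = 2·atan2(√a, √(1−a)) = 0.60973 rad → d = 6371·c ≈ 3884.59 km ≈ 2097.51 nmi.

2098 nmi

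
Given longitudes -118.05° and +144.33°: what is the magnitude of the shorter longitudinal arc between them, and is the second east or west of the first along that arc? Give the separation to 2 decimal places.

Raw difference: 144.33 − -118.05 = 262.38°.
Normalise into (−180°, 180°]: 262.38° − 360° = -97.62°.
Negative ⇒ the second point lies to the west; separation 97.62°.

97.62° west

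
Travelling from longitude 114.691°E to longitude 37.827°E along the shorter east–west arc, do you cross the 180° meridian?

No

Signed shortest Δλ = ((37.827 − 114.691 + 180) mod 360) − 180 = -76.864°.
Going west by 76.864° from +114.691° reaches +37.827° without touching 180°.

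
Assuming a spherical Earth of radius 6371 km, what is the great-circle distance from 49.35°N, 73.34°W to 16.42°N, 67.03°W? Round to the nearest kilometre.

Δλ = -67.03 − -73.34 = 6.31°.
Δφ = 16.42 − 49.35 = -32.93°.
a = sin²(Δφ/2) + cos φ₁ · cos φ₂ · sin²(Δλ/2) = 0.082225.
c = 2·atan2(√a, √(1−a)) = 0.58166 rad → d = 6371·c ≈ 3705.78 km.

3706 km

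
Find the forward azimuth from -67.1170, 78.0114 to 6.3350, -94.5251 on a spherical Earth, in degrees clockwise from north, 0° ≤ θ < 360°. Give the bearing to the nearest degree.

188°

Δλ = -94.5251 − 78.0114 = -172.5365°.
θ = atan2( sin Δλ · cos φ₂ , cos φ₁ · sin φ₂ − sin φ₁ · cos φ₂ · cos Δλ )
  = atan2(-0.12910, -0.86501) = -171.511° → normalised to [0°, 360°): 188.489°.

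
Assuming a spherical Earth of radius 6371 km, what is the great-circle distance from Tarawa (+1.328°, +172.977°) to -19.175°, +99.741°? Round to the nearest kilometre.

8301 km

Δλ = 99.741 − 172.977 = -73.236°.
Δφ = -19.175 − 1.328 = -20.503°.
a = sin²(Δφ/2) + cos φ₁ · cos φ₂ · sin²(Δλ/2) = 0.367629.
c = 2·atan2(√a, √(1−a)) = 1.30286 rad → d = 6371·c ≈ 8300.52 km.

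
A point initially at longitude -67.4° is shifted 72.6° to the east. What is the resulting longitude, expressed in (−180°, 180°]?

+5.2°

Start at -67.4°; shift +72.6° → +5.2°.
+5.2° already lies in (−180°, 180°].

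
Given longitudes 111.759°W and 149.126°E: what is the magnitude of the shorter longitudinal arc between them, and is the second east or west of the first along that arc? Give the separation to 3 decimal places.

Raw difference: 149.126 − -111.759 = 260.885°.
Normalise into (−180°, 180°]: 260.885° − 360° = -99.115°.
Negative ⇒ the second point lies to the west; separation 99.115°.

99.115° west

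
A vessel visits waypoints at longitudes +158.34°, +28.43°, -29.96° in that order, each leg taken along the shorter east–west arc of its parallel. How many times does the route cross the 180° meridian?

0

Leg 1: +158.34° → +28.43°, shortest Δλ = -129.91° (west) — does not cross 180°.
Leg 2: +28.43° → -29.96°, shortest Δλ = -58.39° (west) — does not cross 180°.
Total crossings: 0.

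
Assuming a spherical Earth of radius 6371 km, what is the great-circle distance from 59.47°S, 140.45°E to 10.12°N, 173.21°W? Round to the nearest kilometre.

Δλ = -173.21 − 140.45 = -313.66°; wrapped into (−180°, 180°]: 46.34°.
Δφ = 10.12 − -59.47 = 69.59°.
a = sin²(Δφ/2) + cos φ₁ · cos φ₂ · sin²(Δλ/2) = 0.403051.
c = 2·atan2(√a, √(1−a)) = 1.37566 rad → d = 6371·c ≈ 8764.35 km.

8764 km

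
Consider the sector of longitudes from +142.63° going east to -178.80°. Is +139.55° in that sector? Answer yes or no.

Band width going east from +142.63° to -178.80°: ((-178.80 − 142.63) mod 360) = 38.57°.
Offset of +139.55° east of the west edge: ((139.55 − 142.63) mod 360) = 356.92°.
356.92° > 38.57° ⇒ outside.

No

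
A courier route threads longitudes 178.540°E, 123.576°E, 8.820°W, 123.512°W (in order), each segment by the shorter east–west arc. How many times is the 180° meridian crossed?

Leg 1: +178.540° → +123.576°, shortest Δλ = -54.964° (west) — does not cross 180°.
Leg 2: +123.576° → -8.820°, shortest Δλ = -132.396° (west) — does not cross 180°.
Leg 3: -8.820° → -123.512°, shortest Δλ = -114.692° (west) — does not cross 180°.
Total crossings: 0.

0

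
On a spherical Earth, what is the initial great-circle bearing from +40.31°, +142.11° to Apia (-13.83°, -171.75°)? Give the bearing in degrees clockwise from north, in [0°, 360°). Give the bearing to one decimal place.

Δλ = -171.75 − 142.11 = -313.86°; wrapped into (−180°, 180°]: 46.14°.
θ = atan2( sin Δλ · cos φ₂ , cos φ₁ · sin φ₂ − sin φ₁ · cos φ₂ · cos Δλ )
  = atan2(0.70013, -0.61754) = 131.413° → normalised to [0°, 360°): 131.413°.

131.4°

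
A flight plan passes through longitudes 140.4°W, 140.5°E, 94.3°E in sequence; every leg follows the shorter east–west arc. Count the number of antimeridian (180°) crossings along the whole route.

1

Leg 1: -140.4° → +140.5°, shortest Δλ = -79.1° (west) — crosses 180°.
Leg 2: +140.5° → +94.3°, shortest Δλ = -46.2° (west) — does not cross 180°.
Total crossings: 1.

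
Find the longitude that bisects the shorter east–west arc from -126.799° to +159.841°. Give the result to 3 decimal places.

Signed shortest Δλ from -126.799° to +159.841° is -73.360°.
Midpoint longitude = -126.799° + (-73.360°)/2 = -126.799° − 36.680° = -163.479°.
(The naïve average (-126.799 + +159.841)/2 = 16.521° is on the wrong side of the globe.)

-163.479°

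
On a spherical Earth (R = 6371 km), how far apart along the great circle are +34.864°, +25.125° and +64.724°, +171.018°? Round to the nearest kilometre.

Δλ = 171.018 − 25.125 = 145.893°.
Δφ = 64.724 − 34.864 = 29.860°.
a = sin²(Δφ/2) + cos φ₁ · cos φ₂ · sin²(Δλ/2) = 0.386588.
c = 2·atan2(√a, √(1−a)) = 1.34198 rad → d = 6371·c ≈ 8549.76 km.

8550 km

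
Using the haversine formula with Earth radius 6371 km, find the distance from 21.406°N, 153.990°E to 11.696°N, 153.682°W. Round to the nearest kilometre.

Δλ = -153.682 − 153.990 = -307.672°; wrapped into (−180°, 180°]: 52.328°.
Δφ = 11.696 − 21.406 = -9.710°.
a = sin²(Δφ/2) + cos φ₁ · cos φ₂ · sin²(Δλ/2) = 0.184422.
c = 2·atan2(√a, √(1−a)) = 0.88775 rad → d = 6371·c ≈ 5655.88 km.

5656 km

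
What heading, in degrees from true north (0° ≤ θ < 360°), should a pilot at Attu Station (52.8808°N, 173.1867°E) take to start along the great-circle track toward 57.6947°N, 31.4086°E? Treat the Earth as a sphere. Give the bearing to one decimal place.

338.6°

Δλ = 31.4086 − 173.1867 = -141.7781°.
θ = atan2( sin Δλ · cos φ₂ , cos φ₁ · sin φ₂ − sin φ₁ · cos φ₂ · cos Δλ )
  = atan2(-0.33066, 0.84485) = -21.374° → normalised to [0°, 360°): 338.626°.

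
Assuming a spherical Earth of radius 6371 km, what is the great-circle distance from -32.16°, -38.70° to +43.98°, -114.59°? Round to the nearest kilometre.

11428 km

Δλ = -114.59 − -38.70 = -75.89°.
Δφ = 43.98 − -32.16 = 76.14°.
a = sin²(Δφ/2) + cos φ₁ · cos φ₂ · sin²(Δλ/2) = 0.610558.
c = 2·atan2(√a, √(1−a)) = 1.79375 rad → d = 6371·c ≈ 11428.01 km.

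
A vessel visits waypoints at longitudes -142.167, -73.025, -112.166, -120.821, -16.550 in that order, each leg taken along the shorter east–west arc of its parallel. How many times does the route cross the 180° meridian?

0

Leg 1: -142.167° → -73.025°, shortest Δλ = 69.142° (east) — does not cross 180°.
Leg 2: -73.025° → -112.166°, shortest Δλ = -39.141° (west) — does not cross 180°.
Leg 3: -112.166° → -120.821°, shortest Δλ = -8.655° (west) — does not cross 180°.
Leg 4: -120.821° → -16.550°, shortest Δλ = 104.271° (east) — does not cross 180°.
Total crossings: 0.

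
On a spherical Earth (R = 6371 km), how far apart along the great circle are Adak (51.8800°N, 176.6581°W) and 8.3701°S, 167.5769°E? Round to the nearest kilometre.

Δλ = 167.5769 − -176.6581 = 344.2350°; wrapped into (−180°, 180°]: -15.7650°.
Δφ = -8.3701 − 51.8800 = -60.2501°.
a = sin²(Δφ/2) + cos φ₁ · cos φ₂ · sin²(Δλ/2) = 0.263379.
c = 2·atan2(√a, √(1−a)) = 1.07783 rad → d = 6371·c ≈ 6866.85 km.

6867 km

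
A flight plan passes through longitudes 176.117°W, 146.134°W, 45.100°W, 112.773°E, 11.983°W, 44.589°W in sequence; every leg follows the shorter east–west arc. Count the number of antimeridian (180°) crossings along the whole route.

Leg 1: -176.117° → -146.134°, shortest Δλ = 29.983° (east) — does not cross 180°.
Leg 2: -146.134° → -45.100°, shortest Δλ = 101.034° (east) — does not cross 180°.
Leg 3: -45.100° → +112.773°, shortest Δλ = 157.873° (east) — does not cross 180°.
Leg 4: +112.773° → -11.983°, shortest Δλ = -124.756° (west) — does not cross 180°.
Leg 5: -11.983° → -44.589°, shortest Δλ = -32.606° (west) — does not cross 180°.
Total crossings: 0.

0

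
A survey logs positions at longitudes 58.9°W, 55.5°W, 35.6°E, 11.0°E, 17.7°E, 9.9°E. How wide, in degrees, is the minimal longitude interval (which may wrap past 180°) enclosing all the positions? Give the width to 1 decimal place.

Sort the longitudes: -58.9°, -55.5°, +9.9°, +11.0°, +17.7°, +35.6°.
Eastward gaps between consecutive values (wrapping around): 3.4°, 65.4°, 1.1°, 6.7°, 17.9°, 265.5°.
Largest gap = 265.5° ⇒ minimal covering band is its complement: 360° − 265.5° = 94.5°.
Band runs from -58.9° eastward to +35.6°.

94.5°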